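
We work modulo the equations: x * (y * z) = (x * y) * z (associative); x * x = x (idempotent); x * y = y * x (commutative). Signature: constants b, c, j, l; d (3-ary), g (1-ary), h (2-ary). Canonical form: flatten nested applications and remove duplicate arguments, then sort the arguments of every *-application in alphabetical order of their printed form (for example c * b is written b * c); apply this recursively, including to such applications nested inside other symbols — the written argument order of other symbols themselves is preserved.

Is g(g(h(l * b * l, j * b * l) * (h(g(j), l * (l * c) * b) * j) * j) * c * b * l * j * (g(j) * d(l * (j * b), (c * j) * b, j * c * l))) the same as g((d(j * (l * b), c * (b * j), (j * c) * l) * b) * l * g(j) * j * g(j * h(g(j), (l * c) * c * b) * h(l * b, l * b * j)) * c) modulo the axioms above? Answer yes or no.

Left:  g(g(h(l * b * l, j * b * l) * (h(g(j), l * (l * c) * b) * j) * j) * c * b * l * j * (g(j) * d(l * (j * b), (c * j) * b, j * c * l)))
  Focus inside:  g(h(l * b * l, j * b * l) * (h(g(j), l * (l * c) * b) * j) * j) * c * b * l * j * (g(j) * d(l * (j * b), (c * j) * b, j * c * l))
  Un-nest:  g(h(l * b * l, j * b * l) * (h(g(j), l * (l * c) * b) * j) * j) * c * b * l * j * g(j) * d(l * (j * b), (c * j) * b, j * c * l)
  Inside:  g(h(l * b * l, j * b * l) * (h(g(j), l * (l * c) * b) * j) * j)  →  g(h(b * l, b * j * l) * h(g(j), b * c * l) * j)
  Inside:  d(l * (j * b), (c * j) * b, j * c * l)  →  d(b * j * l, b * c * j, c * j * l)
  Sort arguments:  b * c * d(b * j * l, b * c * j, c * j * l) * g(h(b * l, b * j * l) * h(g(j), b * c * l) * j) * g(j) * j * l
  Put back:  g(b * c * d(b * j * l, b * c * j, c * j * l) * g(h(b * l, b * j * l) * h(g(j), b * c * l) * j) * g(j) * j * l)
Right:  g((d(j * (l * b), c * (b * j), (j * c) * l) * b) * l * g(j) * j * g(j * h(g(j), (l * c) * c * b) * h(l * b, l * b * j)) * c)
  Descend into:  (d(j * (l * b), c * (b * j), (j * c) * l) * b) * l * g(j) * j * g(j * h(g(j), (l * c) * c * b) * h(l * b, l * b * j)) * c
  Flatten:  d(j * (l * b), c * (b * j), (j * c) * l) * b * l * g(j) * j * g(j * h(g(j), (l * c) * c * b) * h(l * b, l * b * j)) * c
  Simplify inside:  d(j * (l * b), c * (b * j), (j * c) * l)  →  d(b * j * l, b * c * j, c * j * l)
  Canonicalize subterm:  g(j * h(g(j), (l * c) * c * b) * h(l * b, l * b * j))  →  g(h(b * l, b * j * l) * h(g(j), b * c * l) * j)
  Sort arguments:  b * c * d(b * j * l, b * c * j, c * j * l) * g(h(b * l, b * j * l) * h(g(j), b * c * l) * j) * g(j) * j * l
  Reassemble:  g(b * c * d(b * j * l, b * c * j, c * j * l) * g(h(b * l, b * j * l) * h(g(j), b * c * l) * j) * g(j) * j * l)

Answer: yes — both canonical forms are g(b * c * d(b * j * l, b * c * j, c * j * l) * g(h(b * l, b * j * l) * h(g(j), b * c * l) * j) * g(j) * j * l)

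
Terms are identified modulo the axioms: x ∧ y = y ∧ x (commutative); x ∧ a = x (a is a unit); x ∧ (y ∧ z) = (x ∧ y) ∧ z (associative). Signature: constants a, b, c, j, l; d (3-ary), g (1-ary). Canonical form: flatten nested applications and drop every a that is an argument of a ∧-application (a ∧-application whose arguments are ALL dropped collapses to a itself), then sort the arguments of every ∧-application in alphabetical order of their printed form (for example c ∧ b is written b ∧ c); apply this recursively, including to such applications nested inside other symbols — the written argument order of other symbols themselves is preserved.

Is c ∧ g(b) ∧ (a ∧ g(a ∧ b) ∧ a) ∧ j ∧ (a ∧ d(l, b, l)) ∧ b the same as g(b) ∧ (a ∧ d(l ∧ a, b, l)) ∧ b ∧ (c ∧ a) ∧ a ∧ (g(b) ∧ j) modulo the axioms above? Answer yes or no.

Left:  c ∧ g(b) ∧ (a ∧ g(a ∧ b) ∧ a) ∧ j ∧ (a ∧ d(l, b, l)) ∧ b
  Merge nested applications:  c ∧ g(b) ∧ a ∧ g(a ∧ b) ∧ a ∧ j ∧ a ∧ d(l, b, l) ∧ b
  Inside:  g(a ∧ b)  →  g(b)
  Drop the unit:  drop a (×3)
  Sort:  b ∧ c ∧ d(l, b, l) ∧ g(b) ∧ g(b) ∧ j
Right:  g(b) ∧ (a ∧ d(l ∧ a, b, l)) ∧ b ∧ (c ∧ a) ∧ a ∧ (g(b) ∧ j)
  Flatten:  g(b) ∧ a ∧ d(l ∧ a, b, l) ∧ b ∧ c ∧ a ∧ a ∧ g(b) ∧ j
  Inside:  d(l ∧ a, b, l)  →  d(l, b, l)
  Unit:  drop a (×3)
  Order the arguments:  b ∧ c ∧ d(l, b, l) ∧ g(b) ∧ g(b) ∧ j

Answer: yes — both canonical forms are b ∧ c ∧ d(l, b, l) ∧ g(b) ∧ g(b) ∧ j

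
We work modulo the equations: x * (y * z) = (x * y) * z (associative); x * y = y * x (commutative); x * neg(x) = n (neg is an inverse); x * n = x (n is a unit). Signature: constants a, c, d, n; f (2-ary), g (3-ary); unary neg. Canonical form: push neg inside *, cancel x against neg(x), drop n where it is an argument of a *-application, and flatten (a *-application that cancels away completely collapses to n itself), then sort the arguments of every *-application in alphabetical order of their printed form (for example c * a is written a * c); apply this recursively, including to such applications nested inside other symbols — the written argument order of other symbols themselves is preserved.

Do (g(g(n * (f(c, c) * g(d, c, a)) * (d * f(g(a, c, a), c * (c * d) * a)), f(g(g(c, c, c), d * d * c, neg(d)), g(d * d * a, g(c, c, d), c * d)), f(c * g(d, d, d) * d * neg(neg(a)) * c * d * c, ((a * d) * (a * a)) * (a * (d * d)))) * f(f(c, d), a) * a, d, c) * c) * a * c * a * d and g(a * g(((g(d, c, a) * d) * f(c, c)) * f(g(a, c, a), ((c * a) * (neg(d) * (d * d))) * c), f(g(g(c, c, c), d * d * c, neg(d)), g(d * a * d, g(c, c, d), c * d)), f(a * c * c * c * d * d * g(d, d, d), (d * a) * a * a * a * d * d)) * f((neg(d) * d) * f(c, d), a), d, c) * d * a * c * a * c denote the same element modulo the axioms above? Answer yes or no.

Answer: yes — both canonical forms are a * a * c * c * d * g(a * f(f(c, d), a) * g(d * f(c, c) * f(g(a, c, a), a * c * c * d) * g(d, c, a), f(g(g(c, c, c), c * d * d, neg(d)), g(a * d * d, g(c, c, d), c * d)), f(a * c * c * c * d * d * g(d, d, d), a * a * a * a * d * d * d)), d, c)

Derivation:
Left:  (g(g(n * (f(c, c) * g(d, c, a)) * (d * f(g(a, c, a), c * (c * d) * a)), f(g(g(c, c, c), d * d * c, neg(d)), g(d * d * a, g(c, c, d), c * d)), f(c * g(d, d, d) * d * neg(neg(a)) * c * d * c, ((a * d) * (a * a)) * (a * (d * d)))) * f(f(c, d), a) * a, d, c) * c) * a * c * a * d
  Push neg inside:  distribute neg over * and collapse double neg
  Collect:  g(a * f(f(c, d), a) * g(d * f(c, c) * f(g(a, c, a), a * c * c * d) * g(d, c, a), f(g(g(c, c, c), c * d * d, neg(d)), g(a * d * d, g(c, c, d), c * d)), f(a * c * c * c * d * d * g(d, d, d), a * a * a * a * d * d * d)), d, c) * c * c * a * a * d
  Order the arguments:  a * a * c * c * d * g(a * f(f(c, d), a) * g(d * f(c, c) * f(g(a, c, a), a * c * c * d) * g(d, c, a), f(g(g(c, c, c), c * d * d, neg(d)), g(a * d * d, g(c, c, d), c * d)), f(a * c * c * c * d * d * g(d, d, d), a * a * a * a * d * d * d)), d, c)
Right:  g(a * g(((g(d, c, a) * d) * f(c, c)) * f(g(a, c, a), ((c * a) * (neg(d) * (d * d))) * c), f(g(g(c, c, c), d * d * c, neg(d)), g(d * a * d, g(c, c, d), c * d)), f(a * c * c * c * d * d * g(d, d, d), (d * a) * a * a * a * d * d)) * f((neg(d) * d) * f(c, d), a), d, c) * d * a * c * a * c
  Collect terms:  g(a * f(f(c, d), a) * g(d * f(c, c) * f(g(a, c, a), a * c * c * d) * g(d, c, a), f(g(g(c, c, c), c * d * d, neg(d)), g(a * d * d, g(c, c, d), c * d)), f(a * c * c * c * d * d * g(d, d, d), a * a * a * a * d * d * d)), d, c) * d * a * a * c * c
  Sort:  a * a * c * c * d * g(a * f(f(c, d), a) * g(d * f(c, c) * f(g(a, c, a), a * c * c * d) * g(d, c, a), f(g(g(c, c, c), c * d * d, neg(d)), g(a * d * d, g(c, c, d), c * d)), f(a * c * c * c * d * d * g(d, d, d), a * a * a * a * d * d * d)), d, c)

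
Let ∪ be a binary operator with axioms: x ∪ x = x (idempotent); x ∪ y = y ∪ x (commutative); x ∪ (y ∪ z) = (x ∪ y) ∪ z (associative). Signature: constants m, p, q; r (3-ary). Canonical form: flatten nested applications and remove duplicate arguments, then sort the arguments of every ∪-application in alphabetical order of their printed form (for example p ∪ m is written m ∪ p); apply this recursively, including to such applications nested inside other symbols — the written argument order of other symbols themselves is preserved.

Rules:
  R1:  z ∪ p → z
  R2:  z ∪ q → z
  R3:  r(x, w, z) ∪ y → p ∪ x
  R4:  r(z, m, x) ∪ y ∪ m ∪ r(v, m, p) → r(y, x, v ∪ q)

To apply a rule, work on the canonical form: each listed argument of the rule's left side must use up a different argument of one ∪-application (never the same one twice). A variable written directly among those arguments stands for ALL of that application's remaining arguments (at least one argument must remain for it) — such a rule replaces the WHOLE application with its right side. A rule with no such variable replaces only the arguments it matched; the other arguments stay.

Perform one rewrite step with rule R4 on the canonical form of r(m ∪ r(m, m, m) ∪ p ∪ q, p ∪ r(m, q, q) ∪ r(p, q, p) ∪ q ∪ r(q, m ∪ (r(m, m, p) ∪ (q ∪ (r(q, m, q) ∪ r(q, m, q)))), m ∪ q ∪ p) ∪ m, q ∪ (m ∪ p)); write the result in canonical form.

Canonical form:  r(m ∪ p ∪ q ∪ r(m, m, m), m ∪ p ∪ q ∪ r(m, q, q) ∪ r(p, q, p) ∪ r(q, m ∪ q ∪ r(m, m, p) ∪ r(q, m, q), m ∪ p ∪ q), m ∪ p ∪ q)
Match R4:  consume m, r(m, m, p), r(q, m, q);  v := m, x := q, y := q, z := q
The variable takes the whole remainder — replace the entire application.
Giving:  r(m ∪ p ∪ q ∪ r(m, m, m), m ∪ p ∪ q ∪ r(m, q, q) ∪ r(p, q, p) ∪ r(q, r(q, q, m ∪ q), m ∪ p ∪ q), m ∪ p ∪ q)

Answer: r(m ∪ p ∪ q ∪ r(m, m, m), m ∪ p ∪ q ∪ r(m, q, q) ∪ r(p, q, p) ∪ r(q, r(q, q, m ∪ q), m ∪ p ∪ q), m ∪ p ∪ q)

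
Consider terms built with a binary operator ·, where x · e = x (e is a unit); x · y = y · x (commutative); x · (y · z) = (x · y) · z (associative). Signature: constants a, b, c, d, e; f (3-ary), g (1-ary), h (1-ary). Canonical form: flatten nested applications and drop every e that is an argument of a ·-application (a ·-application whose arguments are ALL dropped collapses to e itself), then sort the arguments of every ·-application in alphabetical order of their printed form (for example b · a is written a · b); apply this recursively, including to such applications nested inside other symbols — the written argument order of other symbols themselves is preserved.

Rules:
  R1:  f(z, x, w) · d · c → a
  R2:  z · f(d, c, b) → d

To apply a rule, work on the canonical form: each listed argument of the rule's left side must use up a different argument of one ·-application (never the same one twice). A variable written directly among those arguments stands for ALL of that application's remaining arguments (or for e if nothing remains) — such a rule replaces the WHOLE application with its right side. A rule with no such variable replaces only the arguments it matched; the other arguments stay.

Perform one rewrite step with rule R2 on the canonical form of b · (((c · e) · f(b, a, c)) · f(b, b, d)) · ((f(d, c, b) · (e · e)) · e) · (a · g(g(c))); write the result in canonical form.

Answer: d

Derivation:
Canonical form:  a · b · c · f(b, a, c) · f(b, b, d) · f(d, c, b) · g(g(c))
Apply R2:  consuming f(d, c, b);  z := a · b · c · f(b, a, c) · f(b, b, d) · g(g(c))
The extension variable absorbs all remaining arguments, so the whole application is rewritten.
Giving:  d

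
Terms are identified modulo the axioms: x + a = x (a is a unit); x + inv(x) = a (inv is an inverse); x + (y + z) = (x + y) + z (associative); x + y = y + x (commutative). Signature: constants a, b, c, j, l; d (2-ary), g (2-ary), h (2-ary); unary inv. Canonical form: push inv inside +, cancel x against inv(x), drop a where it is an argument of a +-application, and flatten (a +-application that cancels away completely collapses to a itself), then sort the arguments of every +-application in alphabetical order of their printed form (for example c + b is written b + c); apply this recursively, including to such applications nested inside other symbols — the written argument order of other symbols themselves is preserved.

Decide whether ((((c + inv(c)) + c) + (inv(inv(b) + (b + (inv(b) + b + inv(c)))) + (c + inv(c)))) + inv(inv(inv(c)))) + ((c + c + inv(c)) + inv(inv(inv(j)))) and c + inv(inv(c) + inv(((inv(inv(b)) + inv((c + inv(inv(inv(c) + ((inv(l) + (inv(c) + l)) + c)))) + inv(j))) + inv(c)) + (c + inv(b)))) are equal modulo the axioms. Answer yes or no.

Left:  ((((c + inv(c)) + c) + (inv(inv(b) + (b + (inv(b) + b + inv(c)))) + (c + inv(c)))) + inv(inv(inv(c)))) + ((c + c + inv(c)) + inv(inv(inv(j))))
  Push inv inside:  distribute inv over + and collapse double inv
  Cancel:  b cancels
  Combine occurrences:  c + c + inv(j)
Right:  c + inv(inv(c) + inv(((inv(inv(b)) + inv((c + inv(inv(inv(c) + ((inv(l) + (inv(c) + l)) + c)))) + inv(j))) + inv(c)) + (c + inv(b))))
  Push inv inside:  distribute inv over + and collapse double inv
  Cancel inverse pairs:  b cancels; l cancels
  Combine occurrences:  c + c + j

Answer: no — c + c + inv(j) vs c + c + j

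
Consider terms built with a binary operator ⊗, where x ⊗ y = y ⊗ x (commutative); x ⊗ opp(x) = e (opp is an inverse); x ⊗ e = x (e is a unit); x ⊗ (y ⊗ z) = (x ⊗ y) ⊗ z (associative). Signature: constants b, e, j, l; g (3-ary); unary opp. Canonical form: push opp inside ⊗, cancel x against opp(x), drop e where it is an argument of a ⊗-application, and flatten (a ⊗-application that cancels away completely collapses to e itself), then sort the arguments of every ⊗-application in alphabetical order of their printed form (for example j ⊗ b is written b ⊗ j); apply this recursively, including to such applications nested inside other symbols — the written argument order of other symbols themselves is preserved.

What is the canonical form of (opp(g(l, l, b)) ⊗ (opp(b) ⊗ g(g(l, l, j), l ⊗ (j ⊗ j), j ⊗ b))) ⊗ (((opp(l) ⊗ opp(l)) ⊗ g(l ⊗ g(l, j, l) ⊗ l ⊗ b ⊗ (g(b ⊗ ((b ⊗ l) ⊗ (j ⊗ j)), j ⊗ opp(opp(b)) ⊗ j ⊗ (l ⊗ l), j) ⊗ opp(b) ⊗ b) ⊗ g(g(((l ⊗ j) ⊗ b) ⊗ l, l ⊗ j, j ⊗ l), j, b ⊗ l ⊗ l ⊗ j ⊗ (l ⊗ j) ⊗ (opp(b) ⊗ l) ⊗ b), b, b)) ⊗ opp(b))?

Answer: g(b ⊗ g(b ⊗ b ⊗ j ⊗ j ⊗ l, b ⊗ j ⊗ j ⊗ l ⊗ l, j) ⊗ g(g(b ⊗ j ⊗ l ⊗ l, j ⊗ l, j ⊗ l), j, b ⊗ j ⊗ j ⊗ l ⊗ l ⊗ l ⊗ l) ⊗ g(l, j, l) ⊗ l ⊗ l, b, b) ⊗ g(g(l, l, j), j ⊗ j ⊗ l, b ⊗ j) ⊗ opp(b) ⊗ opp(b) ⊗ opp(g(l, l, b)) ⊗ opp(l) ⊗ opp(l)

Derivation:
Push opp inside:  distribute opp over ⊗ and collapse double opp
Collect:  opp(g(l, l, b)) ⊗ opp(b) ⊗ opp(b) ⊗ g(g(l, l, j), j ⊗ j ⊗ l, b ⊗ j) ⊗ opp(l) ⊗ opp(l) ⊗ g(b ⊗ g(b ⊗ b ⊗ j ⊗ j ⊗ l, b ⊗ j ⊗ j ⊗ l ⊗ l, j) ⊗ g(g(b ⊗ j ⊗ l ⊗ l, j ⊗ l, j ⊗ l), j, b ⊗ j ⊗ j ⊗ l ⊗ l ⊗ l ⊗ l) ⊗ g(l, j, l) ⊗ l ⊗ l, b, b)
Sort:  g(b ⊗ g(b ⊗ b ⊗ j ⊗ j ⊗ l, b ⊗ j ⊗ j ⊗ l ⊗ l, j) ⊗ g(g(b ⊗ j ⊗ l ⊗ l, j ⊗ l, j ⊗ l), j, b ⊗ j ⊗ j ⊗ l ⊗ l ⊗ l ⊗ l) ⊗ g(l, j, l) ⊗ l ⊗ l, b, b) ⊗ g(g(l, l, j), j ⊗ j ⊗ l, b ⊗ j) ⊗ opp(b) ⊗ opp(b) ⊗ opp(g(l, l, b)) ⊗ opp(l) ⊗ opp(l)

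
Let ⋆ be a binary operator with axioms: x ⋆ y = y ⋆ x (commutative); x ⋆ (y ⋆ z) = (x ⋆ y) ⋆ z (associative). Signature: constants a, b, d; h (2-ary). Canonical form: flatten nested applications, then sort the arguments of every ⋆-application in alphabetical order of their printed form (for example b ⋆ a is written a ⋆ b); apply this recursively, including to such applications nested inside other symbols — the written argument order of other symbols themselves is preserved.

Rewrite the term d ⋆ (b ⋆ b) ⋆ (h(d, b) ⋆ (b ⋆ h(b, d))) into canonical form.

Merge nested applications:  d ⋆ b ⋆ b ⋆ h(d, b) ⋆ b ⋆ h(b, d)
Sort:  b ⋆ b ⋆ b ⋆ d ⋆ h(b, d) ⋆ h(d, b)

Answer: b ⋆ b ⋆ b ⋆ d ⋆ h(b, d) ⋆ h(d, b)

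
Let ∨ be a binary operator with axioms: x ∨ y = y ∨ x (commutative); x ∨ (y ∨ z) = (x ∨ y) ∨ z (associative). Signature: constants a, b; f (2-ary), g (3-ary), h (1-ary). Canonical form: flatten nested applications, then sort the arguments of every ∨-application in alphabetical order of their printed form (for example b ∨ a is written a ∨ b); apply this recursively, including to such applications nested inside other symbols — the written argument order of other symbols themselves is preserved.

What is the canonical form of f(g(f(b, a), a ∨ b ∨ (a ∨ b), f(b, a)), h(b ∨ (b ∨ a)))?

Descend into:  a ∨ b ∨ (a ∨ b)
Flatten:  a ∨ b ∨ a ∨ b
Order the arguments:  a ∨ a ∨ b ∨ b
Put back:  f(g(f(b, a), a ∨ a ∨ b ∨ b, f(b, a)), h(a ∨ b ∨ b))

Answer: f(g(f(b, a), a ∨ a ∨ b ∨ b, f(b, a)), h(a ∨ b ∨ b))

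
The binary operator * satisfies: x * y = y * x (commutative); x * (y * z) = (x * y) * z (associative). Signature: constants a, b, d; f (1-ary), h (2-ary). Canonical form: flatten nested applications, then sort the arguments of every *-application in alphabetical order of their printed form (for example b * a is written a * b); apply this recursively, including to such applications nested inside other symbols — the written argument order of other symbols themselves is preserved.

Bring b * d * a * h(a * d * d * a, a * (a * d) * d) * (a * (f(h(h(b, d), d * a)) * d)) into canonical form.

Answer: a * a * b * d * d * f(h(h(b, d), a * d)) * h(a * a * d * d, a * a * d * d)

Derivation:
Flatten:  b * d * a * h(a * d * d * a, a * (a * d) * d) * a * f(h(h(b, d), d * a)) * d
Simplify inside:  h(a * d * d * a, a * (a * d) * d)  →  h(a * a * d * d, a * a * d * d)
Inside:  f(h(h(b, d), d * a))  →  f(h(h(b, d), a * d))
Order the arguments:  a * a * b * d * d * f(h(h(b, d), a * d)) * h(a * a * d * d, a * a * d * d)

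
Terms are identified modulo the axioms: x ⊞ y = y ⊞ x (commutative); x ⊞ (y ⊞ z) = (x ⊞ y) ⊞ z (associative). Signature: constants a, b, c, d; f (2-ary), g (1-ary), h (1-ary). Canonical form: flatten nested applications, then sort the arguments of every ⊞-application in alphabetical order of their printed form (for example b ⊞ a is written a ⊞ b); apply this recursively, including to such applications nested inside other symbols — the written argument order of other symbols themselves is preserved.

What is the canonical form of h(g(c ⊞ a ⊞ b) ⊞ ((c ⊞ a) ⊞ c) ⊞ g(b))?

Focus inside:  g(c ⊞ a ⊞ b) ⊞ ((c ⊞ a) ⊞ c) ⊞ g(b)
Flatten:  g(c ⊞ a ⊞ b) ⊞ c ⊞ a ⊞ c ⊞ g(b)
Simplify inside:  g(c ⊞ a ⊞ b)  →  g(a ⊞ b ⊞ c)
Order the arguments:  a ⊞ c ⊞ c ⊞ g(a ⊞ b ⊞ c) ⊞ g(b)
Reassemble:  h(a ⊞ c ⊞ c ⊞ g(a ⊞ b ⊞ c) ⊞ g(b))

Answer: h(a ⊞ c ⊞ c ⊞ g(a ⊞ b ⊞ c) ⊞ g(b))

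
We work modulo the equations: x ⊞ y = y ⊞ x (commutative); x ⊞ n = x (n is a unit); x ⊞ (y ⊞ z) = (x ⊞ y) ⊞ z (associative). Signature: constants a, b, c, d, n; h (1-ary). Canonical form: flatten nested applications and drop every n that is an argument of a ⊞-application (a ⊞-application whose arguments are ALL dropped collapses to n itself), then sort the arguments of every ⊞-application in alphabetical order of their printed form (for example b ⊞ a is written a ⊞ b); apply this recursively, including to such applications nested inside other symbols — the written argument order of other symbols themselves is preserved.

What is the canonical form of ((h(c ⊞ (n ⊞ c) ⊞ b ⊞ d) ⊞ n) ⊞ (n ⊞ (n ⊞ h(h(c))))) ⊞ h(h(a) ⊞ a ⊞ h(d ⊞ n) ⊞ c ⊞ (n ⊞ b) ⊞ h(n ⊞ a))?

Flatten:  h(c ⊞ (n ⊞ c) ⊞ b ⊞ d) ⊞ n ⊞ n ⊞ n ⊞ h(h(c)) ⊞ h(h(a) ⊞ a ⊞ h(d ⊞ n) ⊞ c ⊞ (n ⊞ b) ⊞ h(n ⊞ a))
Canonicalize subterm:  h(c ⊞ (n ⊞ c) ⊞ b ⊞ d)  →  h(b ⊞ c ⊞ c ⊞ d)
Simplify inside:  h(h(a) ⊞ a ⊞ h(d ⊞ n) ⊞ c ⊞ (n ⊞ b) ⊞ h(n ⊞ a))  →  h(a ⊞ b ⊞ c ⊞ h(a) ⊞ h(a) ⊞ h(d))
Unit:  drop n (×3)
Sort:  h(a ⊞ b ⊞ c ⊞ h(a) ⊞ h(a) ⊞ h(d)) ⊞ h(b ⊞ c ⊞ c ⊞ d) ⊞ h(h(c))

Answer: h(a ⊞ b ⊞ c ⊞ h(a) ⊞ h(a) ⊞ h(d)) ⊞ h(b ⊞ c ⊞ c ⊞ d) ⊞ h(h(c))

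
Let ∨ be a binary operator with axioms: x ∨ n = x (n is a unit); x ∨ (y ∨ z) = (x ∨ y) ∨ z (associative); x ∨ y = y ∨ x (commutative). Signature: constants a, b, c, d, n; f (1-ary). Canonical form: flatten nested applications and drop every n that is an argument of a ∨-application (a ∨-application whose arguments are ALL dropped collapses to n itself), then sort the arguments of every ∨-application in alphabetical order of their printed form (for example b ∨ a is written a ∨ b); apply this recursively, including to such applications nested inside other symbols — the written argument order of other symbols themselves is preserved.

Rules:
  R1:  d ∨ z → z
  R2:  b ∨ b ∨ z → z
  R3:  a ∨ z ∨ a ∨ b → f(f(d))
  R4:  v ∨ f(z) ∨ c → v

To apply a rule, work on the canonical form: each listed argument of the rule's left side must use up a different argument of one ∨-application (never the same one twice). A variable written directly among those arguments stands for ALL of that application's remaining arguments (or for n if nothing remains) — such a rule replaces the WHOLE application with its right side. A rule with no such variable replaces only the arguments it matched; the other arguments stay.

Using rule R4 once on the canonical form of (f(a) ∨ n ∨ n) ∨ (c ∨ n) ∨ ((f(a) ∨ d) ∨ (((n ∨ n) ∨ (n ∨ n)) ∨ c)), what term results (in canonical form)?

Answer: c ∨ d ∨ f(a)

Derivation:
Canonical form:  c ∨ c ∨ d ∨ f(a) ∨ f(a)
Match R4:  consume c, f(a);  v := c ∨ d ∨ f(a), z := a
Every leftover argument binds to the variable; the entire application is replaced.
Giving:  c ∨ d ∨ f(a)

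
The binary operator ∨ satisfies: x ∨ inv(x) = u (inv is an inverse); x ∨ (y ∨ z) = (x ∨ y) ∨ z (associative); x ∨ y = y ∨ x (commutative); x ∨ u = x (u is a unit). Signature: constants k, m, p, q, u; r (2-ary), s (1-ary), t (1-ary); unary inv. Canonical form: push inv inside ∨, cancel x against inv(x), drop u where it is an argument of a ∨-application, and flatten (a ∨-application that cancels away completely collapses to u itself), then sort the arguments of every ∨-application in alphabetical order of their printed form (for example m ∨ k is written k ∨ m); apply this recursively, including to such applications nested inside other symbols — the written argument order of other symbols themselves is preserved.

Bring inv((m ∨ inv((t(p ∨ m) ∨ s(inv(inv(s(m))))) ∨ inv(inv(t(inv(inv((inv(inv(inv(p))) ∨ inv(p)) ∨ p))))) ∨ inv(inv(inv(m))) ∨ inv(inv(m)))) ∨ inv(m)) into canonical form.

Answer: s(s(m)) ∨ t(inv(p)) ∨ t(m ∨ p)

Derivation:
Push inv inside:  distribute inv over ∨ and collapse double inv
Inverses cancel:  m cancels
Collect:  t(m ∨ p) ∨ s(s(m)) ∨ t(inv(p))
Sort:  s(s(m)) ∨ t(inv(p)) ∨ t(m ∨ p)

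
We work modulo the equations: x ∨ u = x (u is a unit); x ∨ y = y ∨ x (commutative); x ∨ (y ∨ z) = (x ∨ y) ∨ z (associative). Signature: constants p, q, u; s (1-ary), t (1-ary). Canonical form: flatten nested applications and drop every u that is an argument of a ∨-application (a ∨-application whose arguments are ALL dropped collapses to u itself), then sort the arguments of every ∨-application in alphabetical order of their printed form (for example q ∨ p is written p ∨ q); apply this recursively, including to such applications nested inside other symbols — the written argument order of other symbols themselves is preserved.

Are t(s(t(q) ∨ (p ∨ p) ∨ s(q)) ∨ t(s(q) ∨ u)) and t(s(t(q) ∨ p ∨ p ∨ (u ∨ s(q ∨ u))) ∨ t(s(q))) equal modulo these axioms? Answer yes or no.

Left:  t(s(t(q) ∨ (p ∨ p) ∨ s(q)) ∨ t(s(q) ∨ u))
  Work inside:  s(t(q) ∨ (p ∨ p) ∨ s(q)) ∨ t(s(q) ∨ u)
  Canonicalize subterm:  s(t(q) ∨ (p ∨ p) ∨ s(q))  →  s(p ∨ p ∨ s(q) ∨ t(q))
  Canonicalize subterm:  t(s(q) ∨ u)  →  t(s(q))
  Sort:  s(p ∨ p ∨ s(q) ∨ t(q)) ∨ t(s(q))
  Rebuild:  t(s(p ∨ p ∨ s(q) ∨ t(q)) ∨ t(s(q)))
Right:  t(s(t(q) ∨ p ∨ p ∨ (u ∨ s(q ∨ u))) ∨ t(s(q)))
  Work inside:  s(t(q) ∨ p ∨ p ∨ (u ∨ s(q ∨ u))) ∨ t(s(q))
  Canonicalize subterm:  s(t(q) ∨ p ∨ p ∨ (u ∨ s(q ∨ u)))  →  s(p ∨ p ∨ s(q) ∨ t(q))
  Order the arguments:  s(p ∨ p ∨ s(q) ∨ t(q)) ∨ t(s(q))
  Put back:  t(s(p ∨ p ∨ s(q) ∨ t(q)) ∨ t(s(q)))

Answer: yes — both canonical forms are t(s(p ∨ p ∨ s(q) ∨ t(q)) ∨ t(s(q)))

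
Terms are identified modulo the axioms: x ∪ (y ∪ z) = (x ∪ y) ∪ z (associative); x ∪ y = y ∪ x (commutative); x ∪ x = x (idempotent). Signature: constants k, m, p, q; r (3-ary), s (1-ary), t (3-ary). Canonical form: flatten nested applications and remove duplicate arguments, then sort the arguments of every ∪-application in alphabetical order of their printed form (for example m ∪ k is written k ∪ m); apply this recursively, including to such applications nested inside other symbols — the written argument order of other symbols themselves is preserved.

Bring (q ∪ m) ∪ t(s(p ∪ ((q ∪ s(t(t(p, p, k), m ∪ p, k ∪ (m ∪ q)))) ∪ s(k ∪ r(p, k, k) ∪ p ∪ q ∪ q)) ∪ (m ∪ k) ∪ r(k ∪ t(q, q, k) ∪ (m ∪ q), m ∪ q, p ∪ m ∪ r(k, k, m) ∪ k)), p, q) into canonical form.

Answer: m ∪ q ∪ t(s(k ∪ m ∪ p ∪ q ∪ r(k ∪ m ∪ q ∪ t(q, q, k), m ∪ q, k ∪ m ∪ p ∪ r(k, k, m)) ∪ s(k ∪ p ∪ q ∪ r(p, k, k)) ∪ s(t(t(p, p, k), m ∪ p, k ∪ m ∪ q))), p, q)

Derivation:
Merge nested applications:  q ∪ m ∪ t(s(p ∪ ((q ∪ s(t(t(p, p, k), m ∪ p, k ∪ (m ∪ q)))) ∪ s(k ∪ r(p, k, k) ∪ p ∪ q ∪ q)) ∪ (m ∪ k) ∪ r(k ∪ t(q, q, k) ∪ (m ∪ q), m ∪ q, p ∪ m ∪ r(k, k, m) ∪ k)), p, q)
Simplify inside:  t(s(p ∪ ((q ∪ s(t(t(p, p, k), m ∪ p, k ∪ (m ∪ q)))) ∪ s(k ∪ r(p, k, k) ∪ p ∪ q ∪ q)) ∪ (m ∪ k) ∪ r(k ∪ t(q, q, k) ∪ (m ∪ q), m ∪ q, p ∪ m ∪ r(k, k, m) ∪ k)), p, q)  →  t(s(k ∪ m ∪ p ∪ q ∪ r(k ∪ m ∪ q ∪ t(q, q, k), m ∪ q, k ∪ m ∪ p ∪ r(k, k, m)) ∪ s(k ∪ p ∪ q ∪ r(p, k, k)) ∪ s(t(t(p, p, k), m ∪ p, k ∪ m ∪ q))), p, q)
Sort arguments:  m ∪ q ∪ t(s(k ∪ m ∪ p ∪ q ∪ r(k ∪ m ∪ q ∪ t(q, q, k), m ∪ q, k ∪ m ∪ p ∪ r(k, k, m)) ∪ s(k ∪ p ∪ q ∪ r(p, k, k)) ∪ s(t(t(p, p, k), m ∪ p, k ∪ m ∪ q))), p, q)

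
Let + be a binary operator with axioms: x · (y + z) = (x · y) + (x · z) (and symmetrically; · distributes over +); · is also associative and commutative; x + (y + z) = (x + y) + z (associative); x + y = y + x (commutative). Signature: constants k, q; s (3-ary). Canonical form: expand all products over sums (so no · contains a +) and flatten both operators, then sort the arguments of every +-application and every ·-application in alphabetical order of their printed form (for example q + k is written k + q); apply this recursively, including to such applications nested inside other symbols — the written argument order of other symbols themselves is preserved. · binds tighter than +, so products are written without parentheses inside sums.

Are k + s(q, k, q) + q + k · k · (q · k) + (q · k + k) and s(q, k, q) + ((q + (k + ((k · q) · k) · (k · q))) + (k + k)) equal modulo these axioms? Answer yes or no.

Answer: no — k + k + k · k · k · q + k · q + q + s(q, k, q) vs k + k + k + k · k · k · q · q + q + s(q, k, q)

Derivation:
Left:  k + s(q, k, q) + q + k · k · (q · k) + (q · k + k)
  Un-nest:  k + s(q, k, q) + q + k · k · k · q + k · q + k
  Order the arguments:  k + k + k · k · k · q + k · q + q + s(q, k, q)
Right:  s(q, k, q) + ((q + (k + ((k · q) · k) · (k · q))) + (k + k))
  Merge nested applications:  s(q, k, q) + q + k + k · k · k · q · q + k + k
  Sort:  k + k + k + k · k · k · q · q + q + s(q, k, q)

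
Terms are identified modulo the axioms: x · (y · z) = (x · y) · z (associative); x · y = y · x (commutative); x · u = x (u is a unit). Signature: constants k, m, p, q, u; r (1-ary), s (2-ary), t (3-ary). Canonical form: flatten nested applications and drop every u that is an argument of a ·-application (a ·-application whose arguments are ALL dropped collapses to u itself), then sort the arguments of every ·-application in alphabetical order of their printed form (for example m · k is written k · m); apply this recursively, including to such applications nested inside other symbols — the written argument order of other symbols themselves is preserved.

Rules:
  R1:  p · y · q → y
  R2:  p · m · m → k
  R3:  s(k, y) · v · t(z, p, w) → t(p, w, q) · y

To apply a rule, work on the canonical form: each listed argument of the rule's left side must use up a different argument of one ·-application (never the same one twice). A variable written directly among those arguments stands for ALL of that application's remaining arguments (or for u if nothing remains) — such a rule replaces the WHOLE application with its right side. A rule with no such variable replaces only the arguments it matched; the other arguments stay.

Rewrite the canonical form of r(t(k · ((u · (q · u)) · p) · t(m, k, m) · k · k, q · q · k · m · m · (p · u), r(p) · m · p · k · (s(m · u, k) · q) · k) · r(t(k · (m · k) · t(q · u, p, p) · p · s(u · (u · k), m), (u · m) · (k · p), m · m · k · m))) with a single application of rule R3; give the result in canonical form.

Answer: r(r(t(m · t(p, p, q), k · m · p, k · m · m · m)) · t(k · k · k · p · q · t(m, k, m), k · m · m · p · q · q, k · k · m · p · q · r(p) · s(m, k)))

Derivation:
Canonical form:  r(r(t(k · k · m · p · s(k, m) · t(q, p, p), k · m · p, k · m · m · m)) · t(k · k · k · p · q · t(m, k, m), k · m · m · p · q · q, k · k · m · p · q · r(p) · s(m, k)))
Match R3:  consume s(k, m), t(q, p, p);  v := k · k · m · p, w := p, y := m, z := q
The extension variable absorbs all remaining arguments, so the whole application is rewritten.
New term:  r(r(t(m · t(p, p, q), k · m · p, k · m · m · m)) · t(k · k · k · p · q · t(m, k, m), k · m · m · p · q · q, k · k · m · p · q · r(p) · s(m, k)))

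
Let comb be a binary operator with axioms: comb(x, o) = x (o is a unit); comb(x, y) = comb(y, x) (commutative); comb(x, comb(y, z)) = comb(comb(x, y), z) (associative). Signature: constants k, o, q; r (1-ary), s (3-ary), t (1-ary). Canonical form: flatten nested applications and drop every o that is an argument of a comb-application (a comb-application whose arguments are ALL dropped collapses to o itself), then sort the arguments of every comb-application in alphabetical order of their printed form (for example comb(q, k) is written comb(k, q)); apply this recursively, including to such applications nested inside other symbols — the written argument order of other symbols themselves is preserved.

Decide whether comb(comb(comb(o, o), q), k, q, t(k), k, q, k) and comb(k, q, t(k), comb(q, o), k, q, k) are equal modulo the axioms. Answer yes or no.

Left:  comb(comb(comb(o, o), q), k, q, t(k), k, q, k)
  Flatten:  comb(o, o, q, k, q, t(k), k, q, k)
  Units out:  drop o (×2)
  Order the arguments:  comb(k, k, k, q, q, q, t(k))
Right:  comb(k, q, t(k), comb(q, o), k, q, k)
  Un-nest:  comb(k, q, t(k), q, o, k, q, k)
  Units out:  drop o
  Sort:  comb(k, k, k, q, q, q, t(k))

Answer: yes — both canonical forms are comb(k, k, k, q, q, q, t(k))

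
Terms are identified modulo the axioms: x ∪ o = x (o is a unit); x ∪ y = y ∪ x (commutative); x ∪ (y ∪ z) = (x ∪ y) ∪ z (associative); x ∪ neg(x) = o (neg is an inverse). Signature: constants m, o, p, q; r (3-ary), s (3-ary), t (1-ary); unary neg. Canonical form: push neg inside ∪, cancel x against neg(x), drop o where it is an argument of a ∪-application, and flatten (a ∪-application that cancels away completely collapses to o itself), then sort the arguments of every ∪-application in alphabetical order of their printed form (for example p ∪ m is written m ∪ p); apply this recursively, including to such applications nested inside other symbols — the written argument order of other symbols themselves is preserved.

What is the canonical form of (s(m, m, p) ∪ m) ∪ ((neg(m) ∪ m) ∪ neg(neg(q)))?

Push neg inside:  distribute neg over ∪ and collapse double neg
Collect:  s(m, m, p) ∪ m ∪ q
Sort arguments:  m ∪ q ∪ s(m, m, p)

Answer: m ∪ q ∪ s(m, m, p)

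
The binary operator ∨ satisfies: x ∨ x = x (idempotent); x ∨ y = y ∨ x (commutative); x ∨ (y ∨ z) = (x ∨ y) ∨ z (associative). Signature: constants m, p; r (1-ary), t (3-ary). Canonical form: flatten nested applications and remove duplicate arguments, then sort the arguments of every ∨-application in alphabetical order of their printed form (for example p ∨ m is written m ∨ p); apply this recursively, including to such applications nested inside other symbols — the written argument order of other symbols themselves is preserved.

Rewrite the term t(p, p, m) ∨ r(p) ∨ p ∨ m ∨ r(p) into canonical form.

Answer: m ∨ p ∨ r(p) ∨ t(p, p, m)

Derivation:
Idempotence:  drop duplicate r(p)
Sort arguments:  m ∨ p ∨ r(p) ∨ t(p, p, m)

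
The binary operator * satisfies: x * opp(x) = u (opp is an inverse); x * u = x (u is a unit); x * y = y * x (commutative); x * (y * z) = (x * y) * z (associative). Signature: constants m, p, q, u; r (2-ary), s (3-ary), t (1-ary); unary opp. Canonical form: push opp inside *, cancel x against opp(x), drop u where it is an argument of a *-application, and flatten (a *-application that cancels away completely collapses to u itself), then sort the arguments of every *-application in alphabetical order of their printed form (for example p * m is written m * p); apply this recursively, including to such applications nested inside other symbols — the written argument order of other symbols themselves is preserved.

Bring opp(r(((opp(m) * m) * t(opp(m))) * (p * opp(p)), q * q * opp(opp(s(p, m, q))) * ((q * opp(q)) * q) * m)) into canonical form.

Push opp inside:  distribute opp over * and collapse double opp
Combine occurrences:  opp(r(t(opp(m)), m * q * q * q * s(p, m, q)))

Answer: opp(r(t(opp(m)), m * q * q * q * s(p, m, q)))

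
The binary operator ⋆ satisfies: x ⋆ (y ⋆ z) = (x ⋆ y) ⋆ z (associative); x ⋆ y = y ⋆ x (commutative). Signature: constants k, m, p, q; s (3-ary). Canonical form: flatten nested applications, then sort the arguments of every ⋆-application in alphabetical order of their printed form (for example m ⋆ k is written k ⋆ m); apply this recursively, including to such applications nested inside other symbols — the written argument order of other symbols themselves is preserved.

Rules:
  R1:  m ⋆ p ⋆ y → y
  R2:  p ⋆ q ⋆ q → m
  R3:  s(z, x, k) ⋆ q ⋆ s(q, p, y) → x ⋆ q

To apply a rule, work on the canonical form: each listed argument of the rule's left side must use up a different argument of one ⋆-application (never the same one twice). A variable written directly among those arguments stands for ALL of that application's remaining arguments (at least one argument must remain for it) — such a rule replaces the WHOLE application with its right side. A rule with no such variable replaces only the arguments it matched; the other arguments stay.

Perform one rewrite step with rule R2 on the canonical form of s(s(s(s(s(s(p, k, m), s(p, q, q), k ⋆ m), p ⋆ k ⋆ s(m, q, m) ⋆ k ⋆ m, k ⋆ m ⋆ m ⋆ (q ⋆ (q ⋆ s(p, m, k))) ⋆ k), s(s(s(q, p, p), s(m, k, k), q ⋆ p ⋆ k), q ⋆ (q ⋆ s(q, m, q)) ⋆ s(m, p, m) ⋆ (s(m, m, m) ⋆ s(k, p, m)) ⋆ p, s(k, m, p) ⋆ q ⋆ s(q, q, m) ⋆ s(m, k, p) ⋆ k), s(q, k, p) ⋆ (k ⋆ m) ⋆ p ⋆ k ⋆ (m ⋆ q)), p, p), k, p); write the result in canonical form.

Canonical form:  s(s(s(s(s(s(p, k, m), s(p, q, q), k ⋆ m), k ⋆ k ⋆ m ⋆ p ⋆ s(m, q, m), k ⋆ k ⋆ m ⋆ m ⋆ q ⋆ q ⋆ s(p, m, k)), s(s(s(q, p, p), s(m, k, k), k ⋆ p ⋆ q), p ⋆ q ⋆ q ⋆ s(k, p, m) ⋆ s(m, m, m) ⋆ s(m, p, m) ⋆ s(q, m, q), k ⋆ q ⋆ s(k, m, p) ⋆ s(m, k, p) ⋆ s(q, q, m)), k ⋆ k ⋆ m ⋆ m ⋆ p ⋆ q ⋆ s(q, k, p)), p, p), k, p)
R2 matches:  uses p, q, q
New term:  s(s(s(s(s(s(p, k, m), s(p, q, q), k ⋆ m), k ⋆ k ⋆ m ⋆ p ⋆ s(m, q, m), k ⋆ k ⋆ m ⋆ m ⋆ q ⋆ q ⋆ s(p, m, k)), s(s(s(q, p, p), s(m, k, k), k ⋆ p ⋆ q), m ⋆ s(k, p, m) ⋆ s(m, m, m) ⋆ s(m, p, m) ⋆ s(q, m, q), k ⋆ q ⋆ s(k, m, p) ⋆ s(m, k, p) ⋆ s(q, q, m)), k ⋆ k ⋆ m ⋆ m ⋆ p ⋆ q ⋆ s(q, k, p)), p, p), k, p)

Answer: s(s(s(s(s(s(p, k, m), s(p, q, q), k ⋆ m), k ⋆ k ⋆ m ⋆ p ⋆ s(m, q, m), k ⋆ k ⋆ m ⋆ m ⋆ q ⋆ q ⋆ s(p, m, k)), s(s(s(q, p, p), s(m, k, k), k ⋆ p ⋆ q), m ⋆ s(k, p, m) ⋆ s(m, m, m) ⋆ s(m, p, m) ⋆ s(q, m, q), k ⋆ q ⋆ s(k, m, p) ⋆ s(m, k, p) ⋆ s(q, q, m)), k ⋆ k ⋆ m ⋆ m ⋆ p ⋆ q ⋆ s(q, k, p)), p, p), k, p)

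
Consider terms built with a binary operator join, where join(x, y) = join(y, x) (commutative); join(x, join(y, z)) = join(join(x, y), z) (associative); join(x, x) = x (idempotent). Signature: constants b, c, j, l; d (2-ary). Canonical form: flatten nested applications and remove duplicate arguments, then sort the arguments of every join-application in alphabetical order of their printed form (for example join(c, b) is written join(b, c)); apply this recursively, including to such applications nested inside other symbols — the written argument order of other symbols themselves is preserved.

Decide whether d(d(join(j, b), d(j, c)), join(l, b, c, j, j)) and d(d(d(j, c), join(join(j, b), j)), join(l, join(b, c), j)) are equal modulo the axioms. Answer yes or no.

Answer: no — d(d(join(b, j), d(j, c)), join(b, c, j, l)) vs d(d(d(j, c), join(b, j)), join(b, c, j, l))

Derivation:
Left:  d(d(join(j, b), d(j, c)), join(l, b, c, j, j))
  Focus inside:  join(l, b, c, j, j)
  Drop duplicates:  drop duplicate j
  Sort arguments:  join(b, c, j, l)
  Rebuild:  d(d(join(b, j), d(j, c)), join(b, c, j, l))
Right:  d(d(d(j, c), join(join(j, b), j)), join(l, join(b, c), j))
  Focus inside:  join(l, join(b, c), j)
  Un-nest:  join(l, b, c, j)
  Sort arguments:  join(b, c, j, l)
  Put back:  d(d(d(j, c), join(b, j)), join(b, c, j, l))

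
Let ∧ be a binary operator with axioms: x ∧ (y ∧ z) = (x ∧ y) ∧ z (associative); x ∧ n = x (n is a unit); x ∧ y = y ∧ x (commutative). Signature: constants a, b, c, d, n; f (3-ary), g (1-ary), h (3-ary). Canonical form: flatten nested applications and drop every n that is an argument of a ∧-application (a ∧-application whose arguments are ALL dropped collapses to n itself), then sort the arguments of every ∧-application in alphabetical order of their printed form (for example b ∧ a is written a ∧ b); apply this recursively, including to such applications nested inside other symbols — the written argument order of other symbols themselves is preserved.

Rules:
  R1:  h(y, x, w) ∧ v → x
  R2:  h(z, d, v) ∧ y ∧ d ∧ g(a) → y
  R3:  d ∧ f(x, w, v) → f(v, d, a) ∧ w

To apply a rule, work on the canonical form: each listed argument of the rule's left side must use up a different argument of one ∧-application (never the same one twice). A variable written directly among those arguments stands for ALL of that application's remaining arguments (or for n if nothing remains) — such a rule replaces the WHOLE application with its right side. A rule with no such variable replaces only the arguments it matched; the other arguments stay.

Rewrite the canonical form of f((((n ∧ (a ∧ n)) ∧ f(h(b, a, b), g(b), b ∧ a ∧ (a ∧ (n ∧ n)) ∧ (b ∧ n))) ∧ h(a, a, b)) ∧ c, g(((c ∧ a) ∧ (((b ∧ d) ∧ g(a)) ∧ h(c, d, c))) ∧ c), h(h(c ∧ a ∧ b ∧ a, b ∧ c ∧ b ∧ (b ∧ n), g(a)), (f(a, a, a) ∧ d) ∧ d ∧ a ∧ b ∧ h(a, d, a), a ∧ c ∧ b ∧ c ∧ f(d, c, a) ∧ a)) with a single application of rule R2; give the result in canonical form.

Answer: f(a ∧ c ∧ f(h(b, a, b), g(b), a ∧ a ∧ b ∧ b) ∧ h(a, a, b), g(a ∧ b ∧ c ∧ c), h(h(a ∧ a ∧ b ∧ c, b ∧ b ∧ b ∧ c, g(a)), a ∧ b ∧ d ∧ d ∧ f(a, a, a) ∧ h(a, d, a), a ∧ a ∧ b ∧ c ∧ c ∧ f(d, c, a)))

Derivation:
Canonical form:  f(a ∧ c ∧ f(h(b, a, b), g(b), a ∧ a ∧ b ∧ b) ∧ h(a, a, b), g(a ∧ b ∧ c ∧ c ∧ d ∧ g(a) ∧ h(c, d, c)), h(h(a ∧ a ∧ b ∧ c, b ∧ b ∧ b ∧ c, g(a)), a ∧ b ∧ d ∧ d ∧ f(a, a, a) ∧ h(a, d, a), a ∧ a ∧ b ∧ c ∧ c ∧ f(d, c, a)))
Match R2:  consume d, g(a), h(c, d, c);  v := c, y := a ∧ b ∧ c ∧ c, z := c
The extension variable absorbs all remaining arguments, so the whole application is rewritten.
Giving:  f(a ∧ c ∧ f(h(b, a, b), g(b), a ∧ a ∧ b ∧ b) ∧ h(a, a, b), g(a ∧ b ∧ c ∧ c), h(h(a ∧ a ∧ b ∧ c, b ∧ b ∧ b ∧ c, g(a)), a ∧ b ∧ d ∧ d ∧ f(a, a, a) ∧ h(a, d, a), a ∧ a ∧ b ∧ c ∧ c ∧ f(d, c, a)))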